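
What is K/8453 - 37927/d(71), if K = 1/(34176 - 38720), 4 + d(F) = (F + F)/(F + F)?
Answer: 1456792454461/115231296 ≈ 12642.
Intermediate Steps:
d(F) = -3 (d(F) = -4 + (F + F)/(F + F) = -4 + (2*F)/((2*F)) = -4 + (2*F)*(1/(2*F)) = -4 + 1 = -3)
K = -1/4544 (K = 1/(-4544) = -1/4544 ≈ -0.00022007)
K/8453 - 37927/d(71) = -1/4544/8453 - 37927/(-3) = -1/4544*1/8453 - 37927*(-⅓) = -1/38410432 + 37927/3 = 1456792454461/115231296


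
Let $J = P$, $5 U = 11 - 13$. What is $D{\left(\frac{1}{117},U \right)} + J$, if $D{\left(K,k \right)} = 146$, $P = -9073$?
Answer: $-8927$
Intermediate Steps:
$U = - \frac{2}{5}$ ($U = \frac{11 - 13}{5} = \frac{1}{5} \left(-2\right) = - \frac{2}{5} \approx -0.4$)
$J = -9073$
$D{\left(\frac{1}{117},U \right)} + J = 146 - 9073 = -8927$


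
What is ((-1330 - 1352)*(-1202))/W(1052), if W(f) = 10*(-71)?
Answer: -1611882/355 ≈ -4540.5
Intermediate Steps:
W(f) = -710
((-1330 - 1352)*(-1202))/W(1052) = ((-1330 - 1352)*(-1202))/(-710) = -2682*(-1202)*(-1/710) = 3223764*(-1/710) = -1611882/355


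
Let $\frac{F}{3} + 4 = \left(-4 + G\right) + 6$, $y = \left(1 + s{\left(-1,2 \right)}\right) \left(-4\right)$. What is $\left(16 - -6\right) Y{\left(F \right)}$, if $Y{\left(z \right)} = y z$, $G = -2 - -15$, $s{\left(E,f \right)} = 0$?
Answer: $-2904$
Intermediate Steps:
$G = 13$ ($G = -2 + 15 = 13$)
$y = -4$ ($y = \left(1 + 0\right) \left(-4\right) = 1 \left(-4\right) = -4$)
$F = 33$ ($F = -12 + 3 \left(\left(-4 + 13\right) + 6\right) = -12 + 3 \left(9 + 6\right) = -12 + 3 \cdot 15 = -12 + 45 = 33$)
$Y{\left(z \right)} = - 4 z$
$\left(16 - -6\right) Y{\left(F \right)} = \left(16 - -6\right) \left(\left(-4\right) 33\right) = \left(16 + 6\right) \left(-132\right) = 22 \left(-132\right) = -2904$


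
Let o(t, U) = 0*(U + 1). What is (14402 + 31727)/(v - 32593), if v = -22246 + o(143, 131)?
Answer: -46129/54839 ≈ -0.84117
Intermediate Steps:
o(t, U) = 0 (o(t, U) = 0*(1 + U) = 0)
v = -22246 (v = -22246 + 0 = -22246)
(14402 + 31727)/(v - 32593) = (14402 + 31727)/(-22246 - 32593) = 46129/(-54839) = 46129*(-1/54839) = -46129/54839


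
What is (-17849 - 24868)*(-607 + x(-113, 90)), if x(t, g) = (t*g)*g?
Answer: 39124799319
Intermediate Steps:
x(t, g) = t*g² (x(t, g) = (g*t)*g = t*g²)
(-17849 - 24868)*(-607 + x(-113, 90)) = (-17849 - 24868)*(-607 - 113*90²) = -42717*(-607 - 113*8100) = -42717*(-607 - 915300) = -42717*(-915907) = 39124799319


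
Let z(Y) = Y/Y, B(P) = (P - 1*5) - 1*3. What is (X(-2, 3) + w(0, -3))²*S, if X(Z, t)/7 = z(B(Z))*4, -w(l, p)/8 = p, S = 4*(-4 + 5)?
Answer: 10816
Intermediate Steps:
B(P) = -8 + P (B(P) = (P - 5) - 3 = (-5 + P) - 3 = -8 + P)
S = 4 (S = 4*1 = 4)
w(l, p) = -8*p
z(Y) = 1
X(Z, t) = 28 (X(Z, t) = 7*(1*4) = 7*4 = 28)
(X(-2, 3) + w(0, -3))²*S = (28 - 8*(-3))²*4 = (28 + 24)²*4 = 52²*4 = 2704*4 = 10816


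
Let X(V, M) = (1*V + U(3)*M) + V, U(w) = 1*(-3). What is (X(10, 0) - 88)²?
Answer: 4624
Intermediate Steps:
U(w) = -3
X(V, M) = -3*M + 2*V (X(V, M) = (1*V - 3*M) + V = (V - 3*M) + V = -3*M + 2*V)
(X(10, 0) - 88)² = ((-3*0 + 2*10) - 88)² = ((0 + 20) - 88)² = (20 - 88)² = (-68)² = 4624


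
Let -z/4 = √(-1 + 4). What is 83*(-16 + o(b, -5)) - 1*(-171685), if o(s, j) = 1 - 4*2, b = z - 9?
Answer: 169776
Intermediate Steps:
z = -4*√3 (z = -4*√(-1 + 4) = -4*√3 ≈ -6.9282)
b = -9 - 4*√3 (b = -4*√3 - 9 = -9 - 4*√3 ≈ -15.928)
o(s, j) = -7 (o(s, j) = 1 - 8 = -7)
83*(-16 + o(b, -5)) - 1*(-171685) = 83*(-16 - 7) - 1*(-171685) = 83*(-23) + 171685 = -1909 + 171685 = 169776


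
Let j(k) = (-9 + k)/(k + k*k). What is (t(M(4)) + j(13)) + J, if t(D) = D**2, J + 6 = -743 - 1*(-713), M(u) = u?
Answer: -1818/91 ≈ -19.978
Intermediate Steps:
J = -36 (J = -6 + (-743 - 1*(-713)) = -6 + (-743 + 713) = -6 - 30 = -36)
j(k) = (-9 + k)/(k + k**2)
(t(M(4)) + j(13)) + J = (4**2 + (-9 + 13)/(13*(1 + 13))) - 36 = (16 + (1/13)*4/14) - 36 = (16 + (1/13)*(1/14)*4) - 36 = (16 + 2/91) - 36 = 1458/91 - 36 = -1818/91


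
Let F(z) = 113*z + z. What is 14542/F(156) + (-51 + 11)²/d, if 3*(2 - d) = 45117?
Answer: 95106827/133709004 ≈ 0.71130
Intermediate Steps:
F(z) = 114*z
d = -15037 (d = 2 - ⅓*45117 = 2 - 15039 = -15037)
14542/F(156) + (-51 + 11)²/d = 14542/((114*156)) + (-51 + 11)²/(-15037) = 14542/17784 + (-40)²*(-1/15037) = 14542*(1/17784) + 1600*(-1/15037) = 7271/8892 - 1600/15037 = 95106827/133709004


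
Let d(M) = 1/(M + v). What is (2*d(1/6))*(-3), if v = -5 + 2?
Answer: 36/17 ≈ 2.1176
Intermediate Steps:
v = -3
d(M) = 1/(-3 + M) (d(M) = 1/(M - 3) = 1/(-3 + M))
(2*d(1/6))*(-3) = (2/(-3 + 1/6))*(-3) = (2/(-3 + ⅙))*(-3) = (2/(-17/6))*(-3) = (2*(-6/17))*(-3) = -12/17*(-3) = 36/17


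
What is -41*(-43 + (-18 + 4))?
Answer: 2337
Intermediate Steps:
-41*(-43 + (-18 + 4)) = -41*(-43 - 14) = -41*(-57) = 2337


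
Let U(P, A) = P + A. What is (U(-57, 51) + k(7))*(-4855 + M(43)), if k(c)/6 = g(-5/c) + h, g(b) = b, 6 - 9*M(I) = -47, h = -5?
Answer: 4102348/21 ≈ 1.9535e+5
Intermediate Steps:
M(I) = 53/9 (M(I) = 2/3 - 1/9*(-47) = 2/3 + 47/9 = 53/9)
U(P, A) = A + P
k(c) = -30 - 30/c (k(c) = 6*(-5/c - 5) = 6*(-5 - 5/c) = -30 - 30/c)
(U(-57, 51) + k(7))*(-4855 + M(43)) = ((51 - 57) + (-30 - 30/7))*(-4855 + 53/9) = (-6 + (-30 - 30*1/7))*(-43642/9) = (-6 + (-30 - 30/7))*(-43642/9) = (-6 - 240/7)*(-43642/9) = -282/7*(-43642/9) = 4102348/21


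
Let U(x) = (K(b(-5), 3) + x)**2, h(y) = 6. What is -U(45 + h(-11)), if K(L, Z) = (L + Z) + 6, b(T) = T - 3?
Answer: -2704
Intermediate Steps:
b(T) = -3 + T
K(L, Z) = 6 + L + Z
U(x) = (1 + x)**2 (U(x) = ((6 + (-3 - 5) + 3) + x)**2 = ((6 - 8 + 3) + x)**2 = (1 + x)**2)
-U(45 + h(-11)) = -(1 + (45 + 6))**2 = -(1 + 51)**2 = -1*52**2 = -1*2704 = -2704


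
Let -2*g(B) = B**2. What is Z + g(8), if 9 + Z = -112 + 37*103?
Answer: 3658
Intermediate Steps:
g(B) = -B**2/2
Z = 3690 (Z = -9 + (-112 + 37*103) = -9 + (-112 + 3811) = -9 + 3699 = 3690)
Z + g(8) = 3690 - 1/2*8**2 = 3690 - 1/2*64 = 3690 - 32 = 3658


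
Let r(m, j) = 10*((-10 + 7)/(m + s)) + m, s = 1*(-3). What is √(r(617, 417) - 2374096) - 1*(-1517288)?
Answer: 1517288 + 2*I*√55924506719/307 ≈ 1.5173e+6 + 1540.6*I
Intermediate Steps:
s = -3
r(m, j) = m - 30/(-3 + m) (r(m, j) = 10*((-10 + 7)/(m - 3)) + m = 10*(-3/(-3 + m)) + m = -30/(-3 + m) + m = m - 30/(-3 + m))
√(r(617, 417) - 2374096) - 1*(-1517288) = √((-30 + 617² - 3*617)/(-3 + 617) - 2374096) - 1*(-1517288) = √((-30 + 380689 - 1851)/614 - 2374096) + 1517288 = √((1/614)*378808 - 2374096) + 1517288 = √(189404/307 - 2374096) + 1517288 = √(-728658068/307) + 1517288 = 2*I*√55924506719/307 + 1517288 = 1517288 + 2*I*√55924506719/307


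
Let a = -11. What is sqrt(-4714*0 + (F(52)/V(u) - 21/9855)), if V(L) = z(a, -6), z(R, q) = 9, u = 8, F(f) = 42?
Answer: sqrt(5592895)/1095 ≈ 2.1598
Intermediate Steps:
V(L) = 9
sqrt(-4714*0 + (F(52)/V(u) - 21/9855)) = sqrt(-4714*0 + (42/9 - 21/9855)) = sqrt(0 + (42*(1/9) - 21*1/9855)) = sqrt(0 + (14/3 - 7/3285)) = sqrt(0 + 15323/3285) = sqrt(15323/3285) = sqrt(5592895)/1095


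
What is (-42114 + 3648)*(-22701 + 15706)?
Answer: 269069670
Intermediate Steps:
(-42114 + 3648)*(-22701 + 15706) = -38466*(-6995) = 269069670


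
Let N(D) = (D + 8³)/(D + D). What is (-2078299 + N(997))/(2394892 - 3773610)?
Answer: 4144126697/2749163692 ≈ 1.5074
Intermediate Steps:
N(D) = (512 + D)/(2*D) (N(D) = (D + 512)/((2*D)) = (512 + D)*(1/(2*D)) = (512 + D)/(2*D))
(-2078299 + N(997))/(2394892 - 3773610) = (-2078299 + (½)*(512 + 997)/997)/(2394892 - 3773610) = (-2078299 + (½)*(1/997)*1509)/(-1378718) = (-2078299 + 1509/1994)*(-1/1378718) = -4144126697/1994*(-1/1378718) = 4144126697/2749163692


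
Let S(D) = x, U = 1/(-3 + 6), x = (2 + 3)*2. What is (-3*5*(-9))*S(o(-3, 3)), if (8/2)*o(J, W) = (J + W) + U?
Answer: 1350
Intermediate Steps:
x = 10 (x = 5*2 = 10)
U = 1/3 ≈ 0.33333
o(J, W) = 1/12 + J/4 + W/4 (o(J, W) = ((J + W) + 1/3)/4 = (1/3 + J + W)/4 = 1/12 + J/4 + W/4)
S(D) = 10
(-3*5*(-9))*S(o(-3, 3)) = (-3*5*(-9))*10 = -15*(-9)*10 = 135*10 = 1350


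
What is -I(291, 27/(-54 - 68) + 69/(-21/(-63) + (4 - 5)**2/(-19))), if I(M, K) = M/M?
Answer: -1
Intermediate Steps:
I(M, K) = 1
-I(291, 27/(-54 - 68) + 69/(-21/(-63) + (4 - 5)**2/(-19))) = -1*1 = -1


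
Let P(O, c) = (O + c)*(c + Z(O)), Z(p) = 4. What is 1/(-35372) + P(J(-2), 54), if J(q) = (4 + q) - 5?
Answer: 104630375/35372 ≈ 2958.0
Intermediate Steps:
J(q) = -1 + q
P(O, c) = (4 + c)*(O + c) (P(O, c) = (O + c)*(c + 4) = (O + c)*(4 + c) = (4 + c)*(O + c))
1/(-35372) + P(J(-2), 54) = 1/(-35372) + (54² + 4*(-1 - 2) + 4*54 + (-1 - 2)*54) = -1/35372 + (2916 + 4*(-3) + 216 - 3*54) = -1/35372 + (2916 - 12 + 216 - 162) = -1/35372 + 2958 = 104630375/35372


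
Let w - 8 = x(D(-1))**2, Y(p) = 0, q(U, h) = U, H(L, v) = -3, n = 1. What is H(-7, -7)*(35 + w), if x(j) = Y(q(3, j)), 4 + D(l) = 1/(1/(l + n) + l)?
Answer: -129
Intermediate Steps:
D(l) = -4 + 1/(l + 1/(1 + l)) (D(l) = -4 + 1/(1/(l + 1) + l) = -4 + 1/(1/(1 + l) + l) = -4 + 1/(l + 1/(1 + l)))
x(j) = 0
w = 8 (w = 8 + 0**2 = 8 + 0 = 8)
H(-7, -7)*(35 + w) = -3*(35 + 8) = -3*43 = -129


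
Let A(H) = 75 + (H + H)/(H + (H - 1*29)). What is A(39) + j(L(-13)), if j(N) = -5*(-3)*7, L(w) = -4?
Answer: 8898/49 ≈ 181.59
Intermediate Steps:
j(N) = 105 (j(N) = 15*7 = 105)
A(H) = 75 + 2*H/(-29 + 2*H) (A(H) = 75 + (2*H)/(H + (H - 29)) = 75 + (2*H)/(H + (-29 + H)) = 75 + (2*H)/(-29 + 2*H) = 75 + 2*H/(-29 + 2*H))
A(39) + j(L(-13)) = (-2175 + 152*39)/(-29 + 2*39) + 105 = (-2175 + 5928)/(-29 + 78) + 105 = 3753/49 + 105 = 8898/49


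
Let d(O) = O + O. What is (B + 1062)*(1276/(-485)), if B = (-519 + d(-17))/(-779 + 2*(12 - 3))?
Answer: -206389172/73817 ≈ -2796.0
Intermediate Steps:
d(O) = 2*O
B = 553/761 (B = (-519 + 2*(-17))/(-779 + 2*(12 - 3)) = (-519 - 34)/(-779 + 2*9) = -553/(-779 + 18) = -553/(-761) = -553*(-1/761) = 553/761 ≈ 0.72668)
(B + 1062)*(1276/(-485)) = (553/761 + 1062)*(1276/(-485)) = 808735*(1276*(-1/485))/761 = (808735/761)*(-1276/485) = -206389172/73817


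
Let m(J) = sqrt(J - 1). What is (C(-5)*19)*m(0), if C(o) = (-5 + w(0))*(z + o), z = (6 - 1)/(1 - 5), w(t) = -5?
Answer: 2375*I/2 ≈ 1187.5*I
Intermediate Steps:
z = -5/4 (z = 5/(-4) = 5*(-1/4) = -5/4 ≈ -1.2500)
m(J) = sqrt(-1 + J)
C(o) = 25/2 - 10*o (C(o) = (-5 - 5)*(-5/4 + o) = -10*(-5/4 + o) = 25/2 - 10*o)
(C(-5)*19)*m(0) = ((25/2 - 10*(-5))*19)*sqrt(-1 + 0) = ((25/2 + 50)*19)*sqrt(-1) = ((125/2)*19)*I = 2375*I/2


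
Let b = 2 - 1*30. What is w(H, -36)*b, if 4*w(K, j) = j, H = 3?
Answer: 252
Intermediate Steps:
w(K, j) = j/4
b = -28 (b = 2 - 30 = -28)
w(H, -36)*b = ((¼)*(-36))*(-28) = -9*(-28) = 252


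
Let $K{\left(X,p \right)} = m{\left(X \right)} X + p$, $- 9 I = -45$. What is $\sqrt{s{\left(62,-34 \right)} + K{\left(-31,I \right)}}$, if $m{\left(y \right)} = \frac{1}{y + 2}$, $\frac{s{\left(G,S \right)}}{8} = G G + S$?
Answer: $\frac{8 \sqrt{400606}}{29} \approx 174.6$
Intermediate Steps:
$s{\left(G,S \right)} = 8 S + 8 G^{2}$ ($s{\left(G,S \right)} = 8 \left(G G + S\right) = 8 \left(G^{2} + S\right) = 8 \left(S + G^{2}\right) = 8 S + 8 G^{2}$)
$I = 5$ ($I = \left(- \frac{1}{9}\right) \left(-45\right) = 5$)
$m{\left(y \right)} = \frac{1}{2 + y}$
$K{\left(X,p \right)} = p + \frac{X}{2 + X}$ ($K{\left(X,p \right)} = \frac{X}{2 + X} + p = p + \frac{X}{2 + X}$)
$\sqrt{s{\left(62,-34 \right)} + K{\left(-31,I \right)}} = \sqrt{\left(8 \left(-34\right) + 8 \cdot 62^{2}\right) + \frac{-31 + 5 \left(2 - 31\right)}{2 - 31}} = \sqrt{\left(-272 + 8 \cdot 3844\right) + \frac{-31 + 5 \left(-29\right)}{-29}} = \sqrt{\left(-272 + 30752\right) - \frac{-31 - 145}{29}} = \sqrt{30480 - - \frac{176}{29}} = \sqrt{30480 + \frac{176}{29}} = \sqrt{\frac{884096}{29}} = \frac{8 \sqrt{400606}}{29}$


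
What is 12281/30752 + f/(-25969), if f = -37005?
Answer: 1456903049/798598688 ≈ 1.8243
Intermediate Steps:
12281/30752 + f/(-25969) = 12281/30752 - 37005/(-25969) = 12281*(1/30752) - 37005*(-1/25969) = 12281/30752 + 37005/25969 = 1456903049/798598688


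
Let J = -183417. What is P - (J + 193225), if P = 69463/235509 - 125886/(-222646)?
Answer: -257119354463320/26217568407 ≈ -9807.1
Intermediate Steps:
P = 22556472536/26217568407 (P = 69463*(1/235509) - 125886*(-1/222646) = 69463/235509 + 62943/111323 = 22556472536/26217568407 ≈ 0.86036)
P - (J + 193225) = 22556472536/26217568407 - (-183417 + 193225) = 22556472536/26217568407 - 1*9808 = 22556472536/26217568407 - 9808 = -257119354463320/26217568407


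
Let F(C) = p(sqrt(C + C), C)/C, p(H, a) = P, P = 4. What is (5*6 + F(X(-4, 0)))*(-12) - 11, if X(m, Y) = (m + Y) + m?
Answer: -365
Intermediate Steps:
X(m, Y) = Y + 2*m (X(m, Y) = (Y + m) + m = Y + 2*m)
p(H, a) = 4
F(C) = 4/C
(5*6 + F(X(-4, 0)))*(-12) - 11 = (5*6 + 4/(0 + 2*(-4)))*(-12) - 11 = (30 + 4/(0 - 8))*(-12) - 11 = (30 + 4/(-8))*(-12) - 11 = (30 + 4*(-1/8))*(-12) - 11 = (30 - 1/2)*(-12) - 11 = (59/2)*(-12) - 11 = -354 - 11 = -365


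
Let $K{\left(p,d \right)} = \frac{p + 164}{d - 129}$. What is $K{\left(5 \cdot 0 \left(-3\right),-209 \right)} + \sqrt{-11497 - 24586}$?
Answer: $- \frac{82}{169} + i \sqrt{36083} \approx -0.48521 + 189.96 i$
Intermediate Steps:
$K{\left(p,d \right)} = \frac{164 + p}{-129 + d}$
$K{\left(5 \cdot 0 \left(-3\right),-209 \right)} + \sqrt{-11497 - 24586} = \frac{164 + 5 \cdot 0 \left(-3\right)}{-129 - 209} + \sqrt{-11497 - 24586} = \frac{164 + 0 \left(-3\right)}{-338} + \sqrt{-36083} = - \frac{164 + 0}{338} + i \sqrt{36083} = \left(- \frac{1}{338}\right) 164 + i \sqrt{36083} = - \frac{82}{169} + i \sqrt{36083}$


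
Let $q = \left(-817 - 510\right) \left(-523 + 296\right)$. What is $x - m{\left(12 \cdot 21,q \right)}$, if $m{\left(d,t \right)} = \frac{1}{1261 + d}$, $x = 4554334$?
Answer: $\frac{6890707341}{1513} \approx 4.5543 \cdot 10^{6}$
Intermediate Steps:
$q = 301229$ ($q = \left(-1327\right) \left(-227\right) = 301229$)
$x - m{\left(12 \cdot 21,q \right)} = 4554334 - \frac{1}{1261 + 12 \cdot 21} = 4554334 - \frac{1}{1261 + 252} = 4554334 - \frac{1}{1513} = \frac{6890707341}{1513}$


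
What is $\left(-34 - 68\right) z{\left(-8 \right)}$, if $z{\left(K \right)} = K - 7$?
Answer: $1530$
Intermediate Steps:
$z{\left(K \right)} = -7 + K$ ($z{\left(K \right)} = K - 7 = -7 + K$)
$\left(-34 - 68\right) z{\left(-8 \right)} = \left(-34 - 68\right) \left(-7 - 8\right) = \left(-102\right) \left(-15\right) = 1530$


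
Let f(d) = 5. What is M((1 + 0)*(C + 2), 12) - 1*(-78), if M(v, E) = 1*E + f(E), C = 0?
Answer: 95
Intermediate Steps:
M(v, E) = 5 + E (M(v, E) = 1*E + 5 = E + 5 = 5 + E)
M((1 + 0)*(C + 2), 12) - 1*(-78) = (5 + 12) - 1*(-78) = 17 + 78 = 95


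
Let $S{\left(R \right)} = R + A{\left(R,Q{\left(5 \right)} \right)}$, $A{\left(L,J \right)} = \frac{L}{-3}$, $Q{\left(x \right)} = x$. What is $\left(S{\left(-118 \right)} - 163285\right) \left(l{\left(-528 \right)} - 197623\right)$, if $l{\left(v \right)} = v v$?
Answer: $- \frac{39776275651}{3} \approx -1.3259 \cdot 10^{10}$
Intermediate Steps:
$A{\left(L,J \right)} = - \frac{L}{3}$ ($A{\left(L,J \right)} = L \left(- \frac{1}{3}\right) = - \frac{L}{3}$)
$S{\left(R \right)} = \frac{2 R}{3}$ ($S{\left(R \right)} = R - \frac{R}{3} = \frac{2 R}{3}$)
$l{\left(v \right)} = v^{2}$
$\left(S{\left(-118 \right)} - 163285\right) \left(l{\left(-528 \right)} - 197623\right) = \left(\frac{2}{3} \left(-118\right) - 163285\right) \left(\left(-528\right)^{2} - 197623\right) = \left(- \frac{236}{3} - 163285\right) \left(278784 - 197623\right) = \left(- \frac{490091}{3}\right) 81161 = - \frac{39776275651}{3}$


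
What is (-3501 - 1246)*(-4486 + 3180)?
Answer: 6199582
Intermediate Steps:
(-3501 - 1246)*(-4486 + 3180) = -4747*(-1306) = 6199582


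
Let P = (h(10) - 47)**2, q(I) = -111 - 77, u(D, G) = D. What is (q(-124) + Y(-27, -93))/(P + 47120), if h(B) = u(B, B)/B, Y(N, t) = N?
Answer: -215/49236 ≈ -0.0043667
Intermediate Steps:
q(I) = -188
h(B) = 1 (h(B) = B/B = 1)
P = 2116 (P = (1 - 47)**2 = (-46)**2 = 2116)
(q(-124) + Y(-27, -93))/(P + 47120) = (-188 - 27)/(2116 + 47120) = -215/49236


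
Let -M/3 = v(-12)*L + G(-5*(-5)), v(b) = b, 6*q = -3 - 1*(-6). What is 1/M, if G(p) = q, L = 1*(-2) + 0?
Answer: -2/147 ≈ -0.013605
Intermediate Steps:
q = ½ (q = (-3 - 1*(-6))/6 = (-3 + 6)/6 = (⅙)*3 = ½ ≈ 0.50000)
L = -2 (L = -2 + 0 = -2)
G(p) = ½
M = -147/2 (M = -3*(-12*(-2) + ½) = -3*(24 + ½) = -3*49/2 = -147/2 ≈ -73.500)
1/M = 1/(-147/2) = -2/147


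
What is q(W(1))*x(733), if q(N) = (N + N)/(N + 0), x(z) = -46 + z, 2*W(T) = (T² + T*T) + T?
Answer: 1374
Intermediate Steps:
W(T) = T² + T/2 (W(T) = ((T² + T*T) + T)/2 = ((T² + T²) + T)/2 = (2*T² + T)/2 = (T + 2*T²)/2 = T² + T/2)
q(N) = 2 (q(N) = (2*N)/N = 2)
q(W(1))*x(733) = 2*(-46 + 733) = 2*687 = 1374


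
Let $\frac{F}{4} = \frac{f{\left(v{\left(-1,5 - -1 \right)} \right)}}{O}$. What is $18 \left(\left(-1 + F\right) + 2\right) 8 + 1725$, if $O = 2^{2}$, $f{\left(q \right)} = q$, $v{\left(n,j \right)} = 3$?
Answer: $2301$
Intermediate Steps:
$O = 4$
$F = 3$ ($F = 4 \cdot \frac{3}{4} = 3$)
$18 \left(\left(-1 + F\right) + 2\right) 8 + 1725 = 18 \left(\left(-1 + 3\right) + 2\right) 8 + 1725 = 18 \left(2 + 2\right) 8 + 1725 = 18 \cdot 4 \cdot 8 + 1725 = 72 \cdot 8 + 1725 = 576 + 1725 = 2301$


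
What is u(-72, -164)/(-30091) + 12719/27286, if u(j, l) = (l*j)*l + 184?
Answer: 7602481891/117294718 ≈ 64.815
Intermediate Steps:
u(j, l) = 184 + j*l**2 (u(j, l) = (j*l)*l + 184 = j*l**2 + 184 = 184 + j*l**2)
u(-72, -164)/(-30091) + 12719/27286 = (184 - 72*(-164)**2)/(-30091) + 12719/27286 = (184 - 72*26896)*(-1/30091) + 12719*(1/27286) = (184 - 1936512)*(-1/30091) + 1817/3898 = -1936328*(-1/30091) + 1817/3898 = 1936328/30091 + 1817/3898 = 7602481891/117294718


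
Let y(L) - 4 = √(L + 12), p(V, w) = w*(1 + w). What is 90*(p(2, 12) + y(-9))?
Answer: 14400 + 90*√3 ≈ 14556.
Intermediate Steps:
y(L) = 4 + √(12 + L) (y(L) = 4 + √(L + 12) = 4 + √(12 + L))
90*(p(2, 12) + y(-9)) = 90*(12*(1 + 12) + (4 + √(12 - 9))) = 90*(12*13 + (4 + √3)) = 90*(156 + (4 + √3)) = 90*(160 + √3) = 14400 + 90*√3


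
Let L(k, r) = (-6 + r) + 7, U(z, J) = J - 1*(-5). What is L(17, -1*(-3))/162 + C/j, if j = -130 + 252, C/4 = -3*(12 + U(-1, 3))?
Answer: -9598/4941 ≈ -1.9425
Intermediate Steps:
U(z, J) = 5 + J (U(z, J) = J + 5 = 5 + J)
L(k, r) = 1 + r
C = -240 (C = 4*(-3*(12 + (5 + 3))) = 4*(-3*(12 + 8)) = 4*(-3*20) = 4*(-60) = -240)
j = 122
L(17, -1*(-3))/162 + C/j = (1 - 1*(-3))/162 - 240/122 = (1 + 3)*(1/162) - 240*1/122 = 4*(1/162) - 120/61 = 2/81 - 120/61 = -9598/4941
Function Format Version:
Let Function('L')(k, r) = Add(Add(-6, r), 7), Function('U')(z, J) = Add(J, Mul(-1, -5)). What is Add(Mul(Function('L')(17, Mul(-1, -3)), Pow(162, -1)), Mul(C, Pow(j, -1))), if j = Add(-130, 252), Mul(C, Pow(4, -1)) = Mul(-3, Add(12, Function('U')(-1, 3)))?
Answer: Rational(-9598, 4941) ≈ -1.9425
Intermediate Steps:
Function('U')(z, J) = Add(5, J) (Function('U')(z, J) = Add(J, 5) = Add(5, J))
Function('L')(k, r) = Add(1, r)
C = -240 (C = Mul(4, Mul(-3, Add(12, Add(5, 3)))) = Mul(4, Mul(-3, Add(12, 8))) = Mul(4, Mul(-3, 20)) = Mul(4, -60) = -240)
j = 122
Add(Mul(Function('L')(17, Mul(-1, -3)), Pow(162, -1)), Mul(C, Pow(j, -1))) = Add(Mul(Add(1, Mul(-1, -3)), Pow(162, -1)), Mul(-240, Pow(122, -1))) = Add(Mul(Add(1, 3), Rational(1, 162)), Mul(-240, Rational(1, 122))) = Add(Mul(4, Rational(1, 162)), Rational(-120, 61)) = Add(Rational(2, 81), Rational(-120, 61)) = Rational(-9598, 4941)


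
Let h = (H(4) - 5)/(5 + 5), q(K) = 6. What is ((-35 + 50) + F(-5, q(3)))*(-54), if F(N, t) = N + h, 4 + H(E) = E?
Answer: -513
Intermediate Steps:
H(E) = -4 + E
h = -½ (h = ((-4 + 4) - 5)/(5 + 5) = (0 - 5)/10 = -5*⅒ = -½ ≈ -0.50000)
F(N, t) = -½ + N (F(N, t) = N - ½ = -½ + N)
((-35 + 50) + F(-5, q(3)))*(-54) = ((-35 + 50) + (-½ - 5))*(-54) = (15 - 11/2)*(-54) = (19/2)*(-54) = -513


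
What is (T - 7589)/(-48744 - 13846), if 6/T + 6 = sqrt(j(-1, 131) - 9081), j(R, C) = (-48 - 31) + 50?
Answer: 6940903/57244814 + 3*I*sqrt(9110)/286224070 ≈ 0.12125 + 1.0004e-6*I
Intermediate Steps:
j(R, C) = -29 (j(R, C) = -79 + 50 = -29)
T = 6/(-6 + I*sqrt(9110)) (T = 6/(-6 + sqrt(-29 - 9081)) = 6/(-6 + sqrt(-9110)) = 6/(-6 + I*sqrt(9110)) ≈ -0.0039361 - 0.062615*I)
(T - 7589)/(-48744 - 13846) = ((-18/4573 - 3*I*sqrt(9110)/4573) - 7589)/(-48744 - 13846) = (-34704515/4573 - 3*I*sqrt(9110)/4573)/(-62590) = (-34704515/4573 - 3*I*sqrt(9110)/4573)*(-1/62590) = 6940903/57244814 + 3*I*sqrt(9110)/286224070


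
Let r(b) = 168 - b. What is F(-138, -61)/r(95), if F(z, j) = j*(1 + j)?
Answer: 3660/73 ≈ 50.137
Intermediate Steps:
F(-138, -61)/r(95) = (-61*(1 - 61))/(168 - 1*95) = (-61*(-60))/(168 - 95) = 3660/73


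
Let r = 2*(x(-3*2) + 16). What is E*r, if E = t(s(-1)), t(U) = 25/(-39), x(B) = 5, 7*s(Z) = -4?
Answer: -350/13 ≈ -26.923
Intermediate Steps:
s(Z) = -4/7 (s(Z) = (1/7)*(-4) = -4/7)
t(U) = -25/39 (t(U) = 25*(-1/39) = -25/39)
r = 42 (r = 2*(5 + 16) = 2*21 = 42)
E = -25/39 ≈ -0.64103
E*r = -25/39*42 = -350/13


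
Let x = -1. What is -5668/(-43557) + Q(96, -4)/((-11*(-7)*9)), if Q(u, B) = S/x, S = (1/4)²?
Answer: 20934409/160986672 ≈ 0.13004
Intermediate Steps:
S = 1/16 (S = (1*(¼))² = (¼)² = 1/16 ≈ 0.062500)
Q(u, B) = -1/16 (Q(u, B) = (1/16)/(-1) = (1/16)*(-1) = -1/16)
-5668/(-43557) + Q(96, -4)/((-11*(-7)*9)) = -5668/(-43557) - 1/(16*(-11*(-7)*9)) = -5668*(-1/43557) - 1/(16*(77*9)) = 5668/43557 - 1/16/693 = 5668/43557 - 1/16*1/693 = 5668/43557 - 1/11088 = 20934409/160986672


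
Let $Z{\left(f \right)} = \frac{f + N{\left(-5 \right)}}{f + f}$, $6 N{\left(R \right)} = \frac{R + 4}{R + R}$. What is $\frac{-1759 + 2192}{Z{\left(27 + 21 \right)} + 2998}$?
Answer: $\frac{2494080}{17271361} \approx 0.14441$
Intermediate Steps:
$N{\left(R \right)} = \frac{4 + R}{12 R}$ ($N{\left(R \right)} = \frac{\left(R + 4\right) \frac{1}{R + R}}{6} = \frac{\left(4 + R\right) \frac{1}{2 R}}{6} = \frac{\frac{1}{2} \frac{1}{R} \left(4 + R\right)}{6} = \frac{4 + R}{12 R}$)
$Z{\left(f \right)} = \frac{\frac{1}{60} + f}{2 f}$ ($Z{\left(f \right)} = \frac{f + \frac{4 - 5}{12 \left(-5\right)}}{f + f} = \frac{f + \frac{1}{12} \left(- \frac{1}{5}\right) \left(-1\right)}{2 f} = \left(f + \frac{1}{60}\right) \frac{1}{2 f} = \left(\frac{1}{60} + f\right) \frac{1}{2 f} = \frac{\frac{1}{60} + f}{2 f}$)
$\frac{-1759 + 2192}{Z{\left(27 + 21 \right)} + 2998} = \frac{-1759 + 2192}{\frac{1 + 60 \left(27 + 21\right)}{120 \left(27 + 21\right)} + 2998} = \frac{433}{\frac{1 + 60 \cdot 48}{120 \cdot 48} + 2998} = \frac{433}{\frac{1}{120} \cdot \frac{1}{48} \left(1 + 2880\right) + 2998} = \frac{433}{\frac{1}{120} \cdot \frac{1}{48} \cdot 2881 + 2998} = \frac{433}{\frac{2881}{5760} + 2998} = \frac{433}{\frac{17271361}{5760}} = 433 \cdot \frac{5760}{17271361} = \frac{2494080}{17271361}$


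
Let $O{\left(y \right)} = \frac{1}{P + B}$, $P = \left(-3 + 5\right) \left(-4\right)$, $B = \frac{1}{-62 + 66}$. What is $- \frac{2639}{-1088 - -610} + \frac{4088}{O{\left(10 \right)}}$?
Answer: $- \frac{15141357}{478} \approx -31676.0$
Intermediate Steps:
$B = \frac{1}{4} \approx 0.25$
$P = -8$ ($P = 2 \left(-4\right) = -8$)
$O{\left(y \right)} = - \frac{4}{31}$ ($O{\left(y \right)} = \frac{1}{-8 + \frac{1}{4}} = \frac{1}{- \frac{31}{4}} = - \frac{4}{31}$)
$- \frac{2639}{-1088 - -610} + \frac{4088}{O{\left(10 \right)}} = - \frac{2639}{-1088 - -610} + \frac{4088}{- \frac{4}{31}} = - \frac{2639}{-1088 + 610} + 4088 \left(- \frac{31}{4}\right) = - \frac{2639}{-478} - 31682 = \left(-2639\right) \left(- \frac{1}{478}\right) - 31682 = \frac{2639}{478} - 31682 = - \frac{15141357}{478}$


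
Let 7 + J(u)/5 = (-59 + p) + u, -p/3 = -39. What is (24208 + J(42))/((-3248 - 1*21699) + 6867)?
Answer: -24673/18080 ≈ -1.3647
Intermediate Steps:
p = 117 (p = -3*(-39) = 117)
J(u) = 255 + 5*u (J(u) = -35 + 5*((-59 + 117) + u) = -35 + 5*(58 + u) = -35 + (290 + 5*u) = 255 + 5*u)
(24208 + J(42))/((-3248 - 1*21699) + 6867) = (24208 + (255 + 5*42))/((-3248 - 1*21699) + 6867) = (24208 + (255 + 210))/((-3248 - 21699) + 6867) = (24208 + 465)/(-24947 + 6867) = 24673/(-18080) = 24673*(-1/18080) = -24673/18080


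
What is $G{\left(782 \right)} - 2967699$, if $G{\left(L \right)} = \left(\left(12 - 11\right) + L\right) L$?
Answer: $-2355393$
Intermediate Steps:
$G{\left(L \right)} = L \left(1 + L\right)$ ($G{\left(L \right)} = \left(\left(12 - 11\right) + L\right) L = \left(1 + L\right) L = L \left(1 + L\right)$)
$G{\left(782 \right)} - 2967699 = 782 \left(1 + 782\right) - 2967699 = 782 \cdot 783 - 2967699 = 612306 - 2967699 = -2355393$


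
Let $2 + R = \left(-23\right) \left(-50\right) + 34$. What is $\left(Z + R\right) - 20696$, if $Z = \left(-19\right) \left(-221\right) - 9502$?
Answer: $-24817$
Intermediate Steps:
$R = 1182$ ($R = -2 + \left(\left(-23\right) \left(-50\right) + 34\right) = -2 + \left(1150 + 34\right) = -2 + 1184 = 1182$)
$Z = -5303$ ($Z = 4199 - 9502 = -5303$)
$\left(Z + R\right) - 20696 = \left(-5303 + 1182\right) - 20696 = -4121 - 20696 = -24817$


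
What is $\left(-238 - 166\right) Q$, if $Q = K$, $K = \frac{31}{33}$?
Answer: $- \frac{12524}{33} \approx -379.52$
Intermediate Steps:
$K = \frac{31}{33}$ ($K = 31 \cdot \frac{1}{33} = \frac{31}{33} \approx 0.93939$)
$Q = \frac{31}{33} \approx 0.93939$
$\left(-238 - 166\right) Q = \left(-238 - 166\right) \frac{31}{33} = \left(-404\right) \frac{31}{33} = - \frac{12524}{33}$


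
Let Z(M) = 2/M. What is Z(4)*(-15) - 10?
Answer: -35/2 ≈ -17.500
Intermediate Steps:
Z(4)*(-15) - 10 = (2/4)*(-15) - 10 = (2*(1/4))*(-15) - 10 = (1/2)*(-15) - 10 = -15/2 - 10 = -35/2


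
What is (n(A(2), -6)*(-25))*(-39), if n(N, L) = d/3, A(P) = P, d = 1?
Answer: 325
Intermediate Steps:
n(N, L) = ⅓ (n(N, L) = 1/3 = 1*(⅓) = ⅓)
(n(A(2), -6)*(-25))*(-39) = ((⅓)*(-25))*(-39) = -25/3*(-39) = 325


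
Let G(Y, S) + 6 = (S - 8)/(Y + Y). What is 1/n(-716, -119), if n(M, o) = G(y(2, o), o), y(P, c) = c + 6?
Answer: -226/1229 ≈ -0.18389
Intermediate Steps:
y(P, c) = 6 + c
G(Y, S) = -6 + (-8 + S)/(2*Y) (G(Y, S) = -6 + (S - 8)/(Y + Y) = -6 + (-8 + S)/((2*Y)) = -6 + (-8 + S)*(1/(2*Y)) = -6 + (-8 + S)/(2*Y))
n(M, o) = (-80 - 11*o)/(2*(6 + o)) (n(M, o) = (-8 + o - 12*(6 + o))/(2*(6 + o)) = (-8 + o + (-72 - 12*o))/(2*(6 + o)) = (-80 - 11*o)/(2*(6 + o)))
1/n(-716, -119) = 1/((-80 - 11*(-119))/(2*(6 - 119))) = 1/((½)*(-80 + 1309)/(-113)) = 1/((½)*(-1/113)*1229) = 1/(-1229/226) = -226/1229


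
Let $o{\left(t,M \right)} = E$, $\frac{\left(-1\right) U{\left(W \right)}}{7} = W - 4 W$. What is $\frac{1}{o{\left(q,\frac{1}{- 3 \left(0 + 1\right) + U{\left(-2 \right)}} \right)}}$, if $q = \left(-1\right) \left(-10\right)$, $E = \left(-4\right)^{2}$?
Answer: $\frac{1}{16} \approx 0.0625$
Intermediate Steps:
$U{\left(W \right)} = 21 W$ ($U{\left(W \right)} = - 7 \left(W - 4 W\right) = - 7 \left(- 3 W\right) = 21 W$)
$E = 16$
$q = 10$
$o{\left(t,M \right)} = 16$
$\frac{1}{o{\left(q,\frac{1}{- 3 \left(0 + 1\right) + U{\left(-2 \right)}} \right)}} = \frac{1}{16}$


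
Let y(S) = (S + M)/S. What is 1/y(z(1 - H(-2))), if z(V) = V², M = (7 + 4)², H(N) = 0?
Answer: 1/122 ≈ 0.0081967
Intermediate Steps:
M = 121 (M = 11² = 121)
y(S) = (121 + S)/S (y(S) = (S + 121)/S = (121 + S)/S)
1/y(z(1 - H(-2))) = 1/((121 + (1 - 1*0)²)/((1 - 1*0)²)) = 1/((121 + (1 + 0)²)/((1 + 0)²)) = 1/((121 + 1²)/(1²)) = 1/((121 + 1)/1) = 1/(1*122) = 1/122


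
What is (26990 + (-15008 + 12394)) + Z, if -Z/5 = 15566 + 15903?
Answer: -132969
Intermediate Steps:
Z = -157345 (Z = -5*(15566 + 15903) = -5*31469 = -157345)
(26990 + (-15008 + 12394)) + Z = (26990 + (-15008 + 12394)) - 157345 = (26990 - 2614) - 157345 = 24376 - 157345 = -132969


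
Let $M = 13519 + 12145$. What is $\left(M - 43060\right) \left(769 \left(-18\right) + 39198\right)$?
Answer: $-441092976$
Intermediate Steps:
$M = 25664$
$\left(M - 43060\right) \left(769 \left(-18\right) + 39198\right) = \left(25664 - 43060\right) \left(769 \left(-18\right) + 39198\right) = - 17396 \left(-13842 + 39198\right) = \left(-17396\right) 25356 = -441092976$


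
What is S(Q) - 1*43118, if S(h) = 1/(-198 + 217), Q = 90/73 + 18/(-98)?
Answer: -819241/19 ≈ -43118.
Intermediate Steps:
Q = 3753/3577 (Q = 90*(1/73) + 18*(-1/98) = 90/73 - 9/49 = 3753/3577 ≈ 1.0492)
S(h) = 1/19
S(Q) - 1*43118 = 1/19 - 1*43118 = 1/19 - 43118 = -819241/19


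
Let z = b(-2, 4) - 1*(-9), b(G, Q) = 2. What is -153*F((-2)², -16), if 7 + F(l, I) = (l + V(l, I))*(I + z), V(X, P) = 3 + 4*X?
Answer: 18666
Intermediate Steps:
z = 11 (z = 2 - 1*(-9) = 2 + 9 = 11)
F(l, I) = -7 + (3 + 5*l)*(11 + I) (F(l, I) = -7 + (l + (3 + 4*l))*(I + 11) = -7 + (3 + 5*l)*(11 + I))
-153*F((-2)², -16) = -153*(26 + 3*(-16) + 55*(-2)² + 5*(-16)*(-2)²) = -153*(26 - 48 + 55*4 + 5*(-16)*4) = -153*(26 - 48 + 220 - 320) = -153*(-122) = 18666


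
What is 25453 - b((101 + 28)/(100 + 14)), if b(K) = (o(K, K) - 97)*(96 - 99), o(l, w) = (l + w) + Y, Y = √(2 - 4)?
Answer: 478207/19 + 3*I*√2 ≈ 25169.0 + 4.2426*I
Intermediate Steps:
Y = I*√2 (Y = √(-2) = I*√2 ≈ 1.4142*I)
o(l, w) = l + w + I*√2 (o(l, w) = (l + w) + I*√2 = l + w + I*√2)
b(K) = 291 - 6*K - 3*I*√2 (b(K) = ((K + K + I*√2) - 97)*(96 - 99) = ((2*K + I*√2) - 97)*(-3) = (-97 + 2*K + I*√2)*(-3) = 291 - 6*K - 3*I*√2)
25453 - b((101 + 28)/(100 + 14)) = 25453 - (291 - 6*(101 + 28)/(100 + 14) - 3*I*√2) = 25453 - (291 - 774/114 - 3*I*√2) = 25453 - (291 - 6*43/38 - 3*I*√2) = 25453 - (291 - 129/19 - 3*I*√2) = 25453 - (5400/19 - 3*I*√2) = 25453 + (-5400/19 + 3*I*√2) = 478207/19 + 3*I*√2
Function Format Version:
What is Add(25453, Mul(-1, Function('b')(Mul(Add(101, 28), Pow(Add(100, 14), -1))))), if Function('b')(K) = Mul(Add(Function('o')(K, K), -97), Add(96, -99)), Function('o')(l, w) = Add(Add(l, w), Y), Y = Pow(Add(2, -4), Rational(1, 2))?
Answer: Add(Rational(478207, 19), Mul(3, I, Pow(2, Rational(1, 2)))) ≈ Add(25169., Mul(4.2426, I))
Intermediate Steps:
Y = Mul(I, Pow(2, Rational(1, 2))) (Y = Pow(-2, Rational(1, 2)) = Mul(I, Pow(2, Rational(1, 2))) ≈ Mul(1.4142, I))
Function('o')(l, w) = Add(l, w, Mul(I, Pow(2, Rational(1, 2)))) (Function('o')(l, w) = Add(Add(l, w), Mul(I, Pow(2, Rational(1, 2)))) = Add(l, w, Mul(I, Pow(2, Rational(1, 2)))))
Function('b')(K) = Add(291, Mul(-6, K), Mul(-3, I, Pow(2, Rational(1, 2)))) (Function('b')(K) = Mul(Add(Add(K, K, Mul(I, Pow(2, Rational(1, 2)))), -97), Add(96, -99)) = Mul(Add(Add(Mul(2, K), Mul(I, Pow(2, Rational(1, 2)))), -97), -3) = Mul(Add(-97, Mul(2, K), Mul(I, Pow(2, Rational(1, 2)))), -3) = Add(291, Mul(-6, K), Mul(-3, I, Pow(2, Rational(1, 2)))))
Add(25453, Mul(-1, Function('b')(Mul(Add(101, 28), Pow(Add(100, 14), -1))))) = Add(25453, Mul(-1, Add(291, Mul(-6, Mul(Add(101, 28), Pow(Add(100, 14), -1))), Mul(-3, I, Pow(2, Rational(1, 2)))))) = Add(25453, Mul(-1, Add(291, Mul(-6, Mul(129, Pow(114, -1))), Mul(-3, I, Pow(2, Rational(1, 2)))))) = Add(25453, Mul(-1, Add(291, Mul(-6, Mul(129, Rational(1, 114))), Mul(-3, I, Pow(2, Rational(1, 2)))))) = Add(25453, Mul(-1, Add(291, Mul(-6, Rational(43, 38)), Mul(-3, I, Pow(2, Rational(1, 2)))))) = Add(25453, Mul(-1, Add(291, Rational(-129, 19), Mul(-3, I, Pow(2, Rational(1, 2)))))) = Add(25453, Mul(-1, Add(Rational(5400, 19), Mul(-3, I, Pow(2, Rational(1, 2)))))) = Add(25453, Add(Rational(-5400, 19), Mul(3, I, Pow(2, Rational(1, 2))))) = Add(Rational(478207, 19), Mul(3, I, Pow(2, Rational(1, 2))))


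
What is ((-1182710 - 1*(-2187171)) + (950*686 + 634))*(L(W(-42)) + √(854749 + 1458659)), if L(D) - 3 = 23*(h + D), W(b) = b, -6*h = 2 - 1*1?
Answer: -3203689265/2 + 13254360*√36147 ≈ 9.1812e+8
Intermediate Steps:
h = -⅙ (h = -(2 - 1*1)/6 = -(2 - 1)/6 = -⅙*1 = -⅙ ≈ -0.16667)
L(D) = -⅚ + 23*D (L(D) = 3 + 23*(-⅙ + D) = 3 + (-23/6 + 23*D) = -⅚ + 23*D)
((-1182710 - 1*(-2187171)) + (950*686 + 634))*(L(W(-42)) + √(854749 + 1458659)) = ((-1182710 - 1*(-2187171)) + (950*686 + 634))*((-⅚ + 23*(-42)) + √(854749 + 1458659)) = ((-1182710 + 2187171) + (651700 + 634))*((-⅚ - 966) + √2313408) = (1004461 + 652334)*(-5801/6 + 8*√36147) = 1656795*(-5801/6 + 8*√36147) = -3203689265/2 + 13254360*√36147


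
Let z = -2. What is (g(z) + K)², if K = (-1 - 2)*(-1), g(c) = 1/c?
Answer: 25/4 ≈ 6.2500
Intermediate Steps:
K = 3 (K = -3*(-1) = 3)
(g(z) + K)² = (1/(-2) + 3)² = (-½ + 3)² = (5/2)² = 25/4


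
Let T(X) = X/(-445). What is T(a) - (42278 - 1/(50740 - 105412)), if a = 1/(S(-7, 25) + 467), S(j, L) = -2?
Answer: -159430388820799/3771001200 ≈ -42278.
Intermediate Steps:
a = 1/465 (a = 1/(-2 + 467) = 1/465 ≈ 0.0021505)
T(X) = -X/445 (T(X) = X*(-1/445) = -X/445)
T(a) - (42278 - 1/(50740 - 105412)) = -1/445*1/465 - (42278 - 1/(50740 - 105412)) = -1/206925 - (42278 - 1/(-54672)) = -1/206925 - (42278 - 1*(-1/54672)) = -1/206925 - (42278 + 1/54672) = -1/206925 - 1*2311422817/54672 = -1/206925 - 2311422817/54672 = -159430388820799/3771001200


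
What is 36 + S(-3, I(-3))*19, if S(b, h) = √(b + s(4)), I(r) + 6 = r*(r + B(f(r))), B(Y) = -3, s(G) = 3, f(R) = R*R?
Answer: 36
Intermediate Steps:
f(R) = R²
I(r) = -6 + r*(-3 + r) (I(r) = -6 + r*(r - 3) = -6 + r*(-3 + r))
S(b, h) = √(3 + b) (S(b, h) = √(b + 3) = √(3 + b))
36 + S(-3, I(-3))*19 = 36 + √(3 - 3)*19 = 36 + √0*19 = 36 + 0*19 = 36 + 0 = 36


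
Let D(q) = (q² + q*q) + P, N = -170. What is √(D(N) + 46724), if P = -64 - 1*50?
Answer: √104410 ≈ 323.13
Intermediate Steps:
P = -114 (P = -64 - 50 = -114)
D(q) = -114 + 2*q² (D(q) = (q² + q*q) - 114 = (q² + q²) - 114 = 2*q² - 114 = -114 + 2*q²)
√(D(N) + 46724) = √((-114 + 2*(-170)²) + 46724) = √((-114 + 2*28900) + 46724) = √((-114 + 57800) + 46724) = √(57686 + 46724) = √104410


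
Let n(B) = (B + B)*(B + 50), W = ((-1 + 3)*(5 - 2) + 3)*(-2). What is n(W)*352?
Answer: -405504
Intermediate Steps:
W = -18 (W = (2*3 + 3)*(-2) = (6 + 3)*(-2) = 9*(-2) = -18)
n(B) = 2*B*(50 + B) (n(B) = (2*B)*(50 + B) = 2*B*(50 + B))
n(W)*352 = (2*(-18)*(50 - 18))*352 = (2*(-18)*32)*352 = -1152*352 = -405504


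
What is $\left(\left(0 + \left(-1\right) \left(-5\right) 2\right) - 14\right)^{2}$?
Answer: $16$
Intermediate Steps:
$\left(\left(0 + \left(-1\right) \left(-5\right) 2\right) - 14\right)^{2} = \left(\left(0 + 5 \cdot 2\right) - 14\right)^{2} = \left(\left(0 + 10\right) - 14\right)^{2} = \left(10 - 14\right)^{2} = \left(-4\right)^{2} = 16$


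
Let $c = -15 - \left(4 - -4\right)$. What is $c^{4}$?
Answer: $279841$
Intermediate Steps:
$c = -23$ ($c = -15 - \left(4 + 4\right) = -15 - 8 = -23$)
$c^{4} = \left(-23\right)^{4} = 279841$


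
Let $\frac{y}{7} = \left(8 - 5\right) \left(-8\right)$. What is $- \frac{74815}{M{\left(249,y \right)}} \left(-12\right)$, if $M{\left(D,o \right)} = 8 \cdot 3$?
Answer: $\frac{74815}{2} \approx 37408.0$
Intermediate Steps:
$y = -168$ ($y = 7 \left(8 - 5\right) \left(-8\right) = 7 \cdot 3 \left(-8\right) = 7 \left(-24\right) = -168$)
$M{\left(D,o \right)} = 24$
$- \frac{74815}{M{\left(249,y \right)}} \left(-12\right) = - \frac{74815}{24} \left(-12\right) = \left(-74815\right) \frac{1}{24} \left(-12\right) = \left(- \frac{74815}{24}\right) \left(-12\right) = \frac{74815}{2}$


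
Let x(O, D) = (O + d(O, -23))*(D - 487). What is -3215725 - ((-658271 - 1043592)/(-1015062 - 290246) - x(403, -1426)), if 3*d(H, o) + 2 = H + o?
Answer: -5518454944079/1305308 ≈ -4.2277e+6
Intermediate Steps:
d(H, o) = -⅔ + H/3 + o/3 (d(H, o) = -⅔ + (H + o)/3 = -⅔ + (H/3 + o/3) = -⅔ + H/3 + o/3)
x(O, D) = (-487 + D)*(-25/3 + 4*O/3) (x(O, D) = (O + (-⅔ + O/3 + (⅓)*(-23)))*(D - 487) = (O + (-⅔ + O/3 - 23/3))*(-487 + D) = (O + (-25/3 + O/3))*(-487 + D) = (-25/3 + 4*O/3)*(-487 + D) = (-487 + D)*(-25/3 + 4*O/3))
-3215725 - ((-658271 - 1043592)/(-1015062 - 290246) - x(403, -1426)) = -3215725 - ((-658271 - 1043592)/(-1015062 - 290246) - (12175/3 - 1948/3*403 - 25/3*(-1426) + (4/3)*(-1426)*403)) = -3215725 - (-1701863/(-1305308) - (12175/3 - 785044/3 + 35650/3 - 2298712/3)) = -3215725 - (-1701863*(-1/1305308) - 1*(-1011977)) = -3215725 - (1701863/1305308 + 1011977) = -3215725 - 1*1320943375779/1305308 = -3215725 - 1320943375779/1305308 = -5518454944079/1305308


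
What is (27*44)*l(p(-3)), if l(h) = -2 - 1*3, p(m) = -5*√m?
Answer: -5940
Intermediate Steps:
l(h) = -5 (l(h) = -2 - 3 = -5)
(27*44)*l(p(-3)) = (27*44)*(-5) = 1188*(-5) = -5940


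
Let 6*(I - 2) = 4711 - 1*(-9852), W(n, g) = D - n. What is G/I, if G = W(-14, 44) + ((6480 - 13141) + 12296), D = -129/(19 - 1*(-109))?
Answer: 2168829/932800 ≈ 2.3251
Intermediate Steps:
D = -129/128 (D = -129/(19 + 109) = -129/128 ≈ -1.0078)
W(n, g) = -129/128 - n
I = 14575/6 (I = 2 + (4711 - 1*(-9852))/6 = 2 + (4711 + 9852)/6 = 2 + (⅙)*14563 = 2 + 14563/6 = 14575/6 ≈ 2429.2)
G = 722943/128 (G = (-129/128 - 1*(-14)) + ((6480 - 13141) + 12296) = (-129/128 + 14) + (-6661 + 12296) = 1663/128 + 5635 = 722943/128 ≈ 5648.0)
G/I = 722943/(128*(14575/6)) = (722943/128)*(6/14575) = 2168829/932800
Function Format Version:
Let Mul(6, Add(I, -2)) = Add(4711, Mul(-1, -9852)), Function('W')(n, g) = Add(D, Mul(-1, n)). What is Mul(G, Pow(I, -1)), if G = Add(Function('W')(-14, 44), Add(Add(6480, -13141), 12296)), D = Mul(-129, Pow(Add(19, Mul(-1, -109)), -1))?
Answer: Rational(2168829, 932800) ≈ 2.3251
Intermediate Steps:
D = Rational(-129, 128) (D = Mul(-129, Pow(Add(19, 109), -1)) = Mul(-129, Pow(128, -1)) = Mul(-129, Rational(1, 128)) = Rational(-129, 128) ≈ -1.0078)
Function('W')(n, g) = Add(Rational(-129, 128), Mul(-1, n))
I = Rational(14575, 6) (I = Add(2, Mul(Rational(1, 6), Add(4711, Mul(-1, -9852)))) = Add(2, Mul(Rational(1, 6), Add(4711, 9852))) = Add(2, Mul(Rational(1, 6), 14563)) = Add(2, Rational(14563, 6)) = Rational(14575, 6) ≈ 2429.2)
G = Rational(722943, 128) (G = Add(Add(Rational(-129, 128), Mul(-1, -14)), Add(Add(6480, -13141), 12296)) = Add(Add(Rational(-129, 128), 14), Add(-6661, 12296)) = Add(Rational(1663, 128), 5635) = Rational(722943, 128) ≈ 5648.0)
Mul(G, Pow(I, -1)) = Mul(Rational(722943, 128), Pow(Rational(14575, 6), -1)) = Mul(Rational(722943, 128), Rational(6, 14575)) = Rational(2168829, 932800)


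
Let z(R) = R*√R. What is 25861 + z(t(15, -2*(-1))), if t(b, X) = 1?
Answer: 25862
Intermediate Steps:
z(R) = R^(3/2)
25861 + z(t(15, -2*(-1))) = 25861 + 1^(3/2) = 25861 + 1 = 25862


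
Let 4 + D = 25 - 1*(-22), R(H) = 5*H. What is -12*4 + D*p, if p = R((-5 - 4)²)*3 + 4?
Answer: 52369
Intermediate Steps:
D = 43 (D = -4 + (25 - 1*(-22)) = -4 + (25 + 22) = -4 + 47 = 43)
p = 1219 (p = (5*(-5 - 4)²)*3 + 4 = (5*(-9)²)*3 + 4 = (5*81)*3 + 4 = 405*3 + 4 = 1215 + 4 = 1219)
-12*4 + D*p = -12*4 + 43*1219 = -48 + 52417 = 52369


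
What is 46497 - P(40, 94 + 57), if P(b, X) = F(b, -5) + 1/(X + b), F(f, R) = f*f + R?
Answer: 8576281/191 ≈ 44902.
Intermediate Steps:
F(f, R) = R + f² (F(f, R) = f² + R = R + f²)
P(b, X) = -5 + b² + 1/(X + b) (P(b, X) = (-5 + b²) + 1/(X + b) = -5 + b² + 1/(X + b))
46497 - P(40, 94 + 57) = 46497 - (1 + (94 + 57)*(-5 + 40²) + 40*(-5 + 40²))/((94 + 57) + 40) = 46497 - (1 + 151*(-5 + 1600) + 40*(-5 + 1600))/(151 + 40) = 46497 - (1 + 151*1595 + 40*1595)/191 = 46497 - (1 + 240845 + 63800)/191 = 46497 - 304646/191 = 8576281/191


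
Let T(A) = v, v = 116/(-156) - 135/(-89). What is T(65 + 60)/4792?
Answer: 671/4158258 ≈ 0.00016137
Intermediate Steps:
v = 2684/3471 (v = 116*(-1/156) - 135*(-1/89) = -29/39 + 135/89 = 2684/3471 ≈ 0.77326)
T(A) = 2684/3471
T(65 + 60)/4792 = (2684/3471)/4792 = (2684/3471)*(1/4792) = 671/4158258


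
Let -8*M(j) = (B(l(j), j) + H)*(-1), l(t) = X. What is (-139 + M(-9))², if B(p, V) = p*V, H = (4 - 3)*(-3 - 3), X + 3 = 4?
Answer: 1270129/64 ≈ 19846.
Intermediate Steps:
X = 1 (X = -3 + 4 = 1)
l(t) = 1
H = -6 (H = 1*(-6) = -6)
B(p, V) = V*p
M(j) = -¾ + j/8 (M(j) = -(j*1 - 6)*(-1)/8 = -(j - 6)*(-1)/8 = -(-6 + j)*(-1)/8 = -(6 - j)/8 = -¾ + j/8)
(-139 + M(-9))² = (-139 + (-¾ + (⅛)*(-9)))² = (-139 + (-¾ - 9/8))² = (-139 - 15/8)² = (-1127/8)² = 1270129/64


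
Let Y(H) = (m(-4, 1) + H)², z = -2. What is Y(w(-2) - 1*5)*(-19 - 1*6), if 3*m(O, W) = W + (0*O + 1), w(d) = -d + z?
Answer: -4225/9 ≈ -469.44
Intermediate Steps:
w(d) = -2 - d (w(d) = -d - 2 = -2 - d)
m(O, W) = ⅓ + W/3 (m(O, W) = (W + (0*O + 1))/3 = (W + (0 + 1))/3 = (W + 1)/3 = (1 + W)/3 = ⅓ + W/3)
Y(H) = (⅔ + H)² (Y(H) = ((⅓ + (⅓)*1) + H)² = ((⅓ + ⅓) + H)² = (⅔ + H)²)
Y(w(-2) - 1*5)*(-19 - 1*6) = ((2 + 3*((-2 - 1*(-2)) - 1*5))²/9)*(-19 - 1*6) = ((2 + 3*((-2 + 2) - 5))²/9)*(-19 - 6) = ((2 + 3*(0 - 5))²/9)*(-25) = ((2 + 3*(-5))²/9)*(-25) = ((2 - 15)²/9)*(-25) = ((⅑)*(-13)²)*(-25) = ((⅑)*169)*(-25) = (169/9)*(-25) = -4225/9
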